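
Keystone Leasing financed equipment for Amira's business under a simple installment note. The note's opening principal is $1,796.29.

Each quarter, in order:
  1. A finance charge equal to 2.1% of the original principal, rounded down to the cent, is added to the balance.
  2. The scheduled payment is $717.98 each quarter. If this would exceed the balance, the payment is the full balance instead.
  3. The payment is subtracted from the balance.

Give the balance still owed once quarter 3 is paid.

# | Opening | Interest | Payment | End bal
1 | $1,796.29 | $37.72 | $717.98 | $1,116.03
2 | $1,116.03 | $37.72 | $717.98 | $435.77
3 | $435.77 | $37.72 | $473.49 | $0.00

$0.00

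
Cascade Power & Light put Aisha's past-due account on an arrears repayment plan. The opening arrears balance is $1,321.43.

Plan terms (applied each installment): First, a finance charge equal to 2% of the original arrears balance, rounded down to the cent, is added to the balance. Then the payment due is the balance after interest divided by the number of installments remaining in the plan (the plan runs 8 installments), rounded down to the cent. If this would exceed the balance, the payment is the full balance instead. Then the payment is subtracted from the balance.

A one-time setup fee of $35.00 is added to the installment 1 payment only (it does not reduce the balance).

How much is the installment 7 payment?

# | Opening | Interest | Payment | Fee | End bal
1 | $1,321.43 | $26.42 | $168.48 | $35.00 | $1,179.37
2 | $1,179.37 | $26.42 | $172.25 | — | $1,033.54
3 | $1,033.54 | $26.42 | $176.66 | — | $883.30
4 | $883.30 | $26.42 | $181.94 | — | $727.78
5 | $727.78 | $26.42 | $188.55 | — | $565.65
6 | $565.65 | $26.42 | $197.35 | — | $394.72
7 | $394.72 | $26.42 | $210.57 | — | $210.57

$210.57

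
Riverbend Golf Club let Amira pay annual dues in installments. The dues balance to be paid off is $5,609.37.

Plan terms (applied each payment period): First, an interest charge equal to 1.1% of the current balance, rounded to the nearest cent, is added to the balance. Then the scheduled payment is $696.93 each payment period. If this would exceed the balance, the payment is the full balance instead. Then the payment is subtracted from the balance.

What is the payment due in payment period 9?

$331.15

Payment period 1: $5,609.37 +$61.70 interest = $5,671.07; pay $696.93 → $4,974.14
Payment period 2: $4,974.14 +$54.72 interest = $5,028.86; pay $696.93 → $4,331.93
Payment period 3: $4,331.93 +$47.65 interest = $4,379.58; pay $696.93 → $3,682.65
Payment period 4: $3,682.65 +$40.51 interest = $3,723.16; pay $696.93 → $3,026.23
Payment period 5: $3,026.23 +$33.29 interest = $3,059.52; pay $696.93 → $2,362.59
Payment period 6: $2,362.59 +$25.99 interest = $2,388.58; pay $696.93 → $1,691.65
Payment period 7: $1,691.65 +$18.61 interest = $1,710.26; pay $696.93 → $1,013.33
Payment period 8: $1,013.33 +$11.15 interest = $1,024.48; pay $696.93 → $327.55
Payment period 9: $327.55 +$3.60 interest = $331.15; pay $331.15 → $0.00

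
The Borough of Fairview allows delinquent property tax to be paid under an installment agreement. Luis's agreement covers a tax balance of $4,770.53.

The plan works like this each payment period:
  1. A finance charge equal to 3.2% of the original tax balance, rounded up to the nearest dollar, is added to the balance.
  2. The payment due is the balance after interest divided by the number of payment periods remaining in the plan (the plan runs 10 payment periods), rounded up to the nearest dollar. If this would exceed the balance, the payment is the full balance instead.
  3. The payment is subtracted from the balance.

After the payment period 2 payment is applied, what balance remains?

Payment period 1: opening $4,770.53; interest $153.00 → $4,923.53; payment $493.00; balance $4,430.53
Payment period 2: opening $4,430.53; interest $153.00 → $4,583.53; payment $510.00; balance $4,073.53

$4,073.53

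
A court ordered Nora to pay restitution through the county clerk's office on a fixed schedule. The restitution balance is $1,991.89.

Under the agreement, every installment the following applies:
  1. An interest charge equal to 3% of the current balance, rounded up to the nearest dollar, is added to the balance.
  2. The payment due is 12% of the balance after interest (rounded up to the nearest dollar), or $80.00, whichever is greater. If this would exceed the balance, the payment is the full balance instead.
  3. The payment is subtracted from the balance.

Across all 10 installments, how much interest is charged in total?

# | Opening | Interest | Payment | End bal
1 | $1,991.89 | $60.00 | $247.00 | $1,804.89
2 | $1,804.89 | $55.00 | $224.00 | $1,635.89
3 | $1,635.89 | $50.00 | $203.00 | $1,482.89
4 | $1,482.89 | $45.00 | $184.00 | $1,343.89
5 | $1,343.89 | $41.00 | $167.00 | $1,217.89
6 | $1,217.89 | $37.00 | $151.00 | $1,103.89
7 | $1,103.89 | $34.00 | $137.00 | $1,000.89
8 | $1,000.89 | $31.00 | $124.00 | $907.89
9 | $907.89 | $28.00 | $113.00 | $822.89
10 | $822.89 | $25.00 | $102.00 | $745.89
Total interest: $60.00 + $55.00 + $50.00 + $45.00 + $41.00 + $37.00 + $34.00 + $31.00 + $28.00 + $25.00 = $406.00

$406.00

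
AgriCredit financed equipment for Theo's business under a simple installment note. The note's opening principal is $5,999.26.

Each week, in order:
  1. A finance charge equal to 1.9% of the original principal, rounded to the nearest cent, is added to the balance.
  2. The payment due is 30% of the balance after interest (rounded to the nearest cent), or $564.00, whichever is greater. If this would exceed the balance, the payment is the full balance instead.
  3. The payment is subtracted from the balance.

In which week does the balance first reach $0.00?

8

# | Opening | Interest | Payment | End bal
1 | $5,999.26 | $113.99 | $1,833.98 | $4,279.27
2 | $4,279.27 | $113.99 | $1,317.98 | $3,075.28
3 | $3,075.28 | $113.99 | $956.78 | $2,232.49
4 | $2,232.49 | $113.99 | $703.94 | $1,642.54
5 | $1,642.54 | $113.99 | $564.00 | $1,192.53
6 | $1,192.53 | $113.99 | $564.00 | $742.52
7 | $742.52 | $113.99 | $564.00 | $292.51
8 | $292.51 | $113.99 | $406.50 | $0.00
Balance reaches $0.00 in week 8.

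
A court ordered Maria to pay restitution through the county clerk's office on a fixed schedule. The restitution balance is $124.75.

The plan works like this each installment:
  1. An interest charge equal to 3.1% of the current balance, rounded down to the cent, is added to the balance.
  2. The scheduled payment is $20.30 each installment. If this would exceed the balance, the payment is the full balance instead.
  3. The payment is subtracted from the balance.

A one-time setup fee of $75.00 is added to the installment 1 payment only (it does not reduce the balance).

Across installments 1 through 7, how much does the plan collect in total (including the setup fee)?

Installment 1: $124.75 +$3.86 interest = $128.61; pay $20.30 (+ $75.00 fee) → $108.31
Installment 2: $108.31 +$3.35 interest = $111.66; pay $20.30 → $91.36
Installment 3: $91.36 +$2.83 interest = $94.19; pay $20.30 → $73.89
Installment 4: $73.89 +$2.29 interest = $76.18; pay $20.30 → $55.88
Installment 5: $55.88 +$1.73 interest = $57.61; pay $20.30 → $37.31
Installment 6: $37.31 +$1.15 interest = $38.46; pay $20.30 → $18.16
Installment 7: $18.16 +$0.56 interest = $18.72; pay $18.72 → $0.00
Total paid: $215.52

$215.52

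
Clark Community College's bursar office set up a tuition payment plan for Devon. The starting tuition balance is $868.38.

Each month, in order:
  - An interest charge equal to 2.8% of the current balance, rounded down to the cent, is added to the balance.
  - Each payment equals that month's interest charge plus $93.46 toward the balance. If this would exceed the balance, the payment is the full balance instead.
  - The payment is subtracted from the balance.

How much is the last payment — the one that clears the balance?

# | Opening | Interest | Payment | End bal
1 | $868.38 | $24.31 | $117.77 | $774.92
2 | $774.92 | $21.69 | $115.15 | $681.46
3 | $681.46 | $19.08 | $112.54 | $588.00
4 | $588.00 | $16.46 | $109.92 | $494.54
5 | $494.54 | $13.84 | $107.30 | $401.08
6 | $401.08 | $11.23 | $104.69 | $307.62
7 | $307.62 | $8.61 | $102.07 | $214.16
8 | $214.16 | $5.99 | $99.45 | $120.70
9 | $120.70 | $3.37 | $96.83 | $27.24
10 | $27.24 | $0.76 | $28.00 | $0.00

$28.00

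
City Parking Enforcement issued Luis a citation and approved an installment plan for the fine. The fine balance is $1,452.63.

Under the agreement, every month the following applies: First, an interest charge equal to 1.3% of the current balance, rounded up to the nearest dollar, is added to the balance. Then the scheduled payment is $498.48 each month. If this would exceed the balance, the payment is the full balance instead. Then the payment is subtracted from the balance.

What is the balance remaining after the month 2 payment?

Month 1: $1,452.63 +$19.00 interest = $1,471.63; pay $498.48 → $973.15
Month 2: $973.15 +$13.00 interest = $986.15; pay $498.48 → $487.67

$487.67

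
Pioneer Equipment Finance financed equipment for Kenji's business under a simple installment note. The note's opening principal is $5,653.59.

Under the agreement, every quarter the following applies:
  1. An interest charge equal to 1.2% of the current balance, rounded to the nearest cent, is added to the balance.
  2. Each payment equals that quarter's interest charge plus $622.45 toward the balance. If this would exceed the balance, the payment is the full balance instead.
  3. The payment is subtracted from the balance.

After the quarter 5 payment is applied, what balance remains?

Quarter 1: opening $5,653.59; interest $67.84 → $5,721.43; payment $690.29; balance $5,031.14
Quarter 2: opening $5,031.14; interest $60.37 → $5,091.51; payment $682.82; balance $4,408.69
Quarter 3: opening $4,408.69; interest $52.90 → $4,461.59; payment $675.35; balance $3,786.24
Quarter 4: opening $3,786.24; interest $45.43 → $3,831.67; payment $667.88; balance $3,163.79
Quarter 5: opening $3,163.79; interest $37.97 → $3,201.76; payment $660.42; balance $2,541.34

$2,541.34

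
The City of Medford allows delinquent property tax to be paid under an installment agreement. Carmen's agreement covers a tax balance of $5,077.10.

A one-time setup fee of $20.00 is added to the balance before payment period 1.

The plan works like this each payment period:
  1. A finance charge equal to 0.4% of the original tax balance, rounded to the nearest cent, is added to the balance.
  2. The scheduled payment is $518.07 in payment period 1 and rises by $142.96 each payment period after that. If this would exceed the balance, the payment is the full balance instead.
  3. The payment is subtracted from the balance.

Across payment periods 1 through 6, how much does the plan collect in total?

$5,218.96

Payment period 1: opening $5,097.10; interest $20.31 → $5,117.41; payment $518.07; balance $4,599.34
Payment period 2: opening $4,599.34; interest $20.31 → $4,619.65; payment $661.03; balance $3,958.62
Payment period 3: opening $3,958.62; interest $20.31 → $3,978.93; payment $803.99; balance $3,174.94
Payment period 4: opening $3,174.94; interest $20.31 → $3,195.25; payment $946.95; balance $2,248.30
Payment period 5: opening $2,248.30; interest $20.31 → $2,268.61; payment $1,089.91; balance $1,178.70
Payment period 6: opening $1,178.70; interest $20.31 → $1,199.01; payment $1,199.01; balance $0.00
Total paid: $5,218.96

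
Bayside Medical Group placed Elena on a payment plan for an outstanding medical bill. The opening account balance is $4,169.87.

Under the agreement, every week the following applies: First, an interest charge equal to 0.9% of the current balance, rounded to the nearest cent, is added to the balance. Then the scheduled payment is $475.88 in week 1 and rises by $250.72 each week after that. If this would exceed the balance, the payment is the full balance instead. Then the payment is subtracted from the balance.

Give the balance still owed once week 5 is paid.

$0.00

Week 1: $4,169.87 +$37.53 interest = $4,207.40; pay $475.88 → $3,731.52
Week 2: $3,731.52 +$33.58 interest = $3,765.10; pay $726.60 → $3,038.50
Week 3: $3,038.50 +$27.35 interest = $3,065.85; pay $977.32 → $2,088.53
Week 4: $2,088.53 +$18.80 interest = $2,107.33; pay $1,228.04 → $879.29
Week 5: $879.29 +$7.91 interest = $887.20; pay $887.20 → $0.00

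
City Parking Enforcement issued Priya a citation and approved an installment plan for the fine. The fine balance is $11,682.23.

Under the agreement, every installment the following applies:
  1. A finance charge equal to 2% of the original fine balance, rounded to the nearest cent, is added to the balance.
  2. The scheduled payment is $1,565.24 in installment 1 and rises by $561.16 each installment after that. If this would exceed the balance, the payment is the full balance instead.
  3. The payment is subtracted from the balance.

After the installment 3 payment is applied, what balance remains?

Installment 1: opening $11,682.23; interest $233.64 → $11,915.87; payment $1,565.24; balance $10,350.63
Installment 2: opening $10,350.63; interest $233.64 → $10,584.27; payment $2,126.40; balance $8,457.87
Installment 3: opening $8,457.87; interest $233.64 → $8,691.51; payment $2,687.56; balance $6,003.95

$6,003.95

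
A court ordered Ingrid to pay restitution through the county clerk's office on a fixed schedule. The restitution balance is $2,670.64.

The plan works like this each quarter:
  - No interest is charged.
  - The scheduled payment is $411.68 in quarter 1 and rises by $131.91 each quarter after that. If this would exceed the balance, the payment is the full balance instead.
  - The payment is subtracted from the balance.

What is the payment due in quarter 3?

$675.50

Quarter 1: $2,670.64 − $411.68 → $2,258.96
Quarter 2: $2,258.96 − $543.59 → $1,715.37
Quarter 3: $1,715.37 − $675.50 → $1,039.87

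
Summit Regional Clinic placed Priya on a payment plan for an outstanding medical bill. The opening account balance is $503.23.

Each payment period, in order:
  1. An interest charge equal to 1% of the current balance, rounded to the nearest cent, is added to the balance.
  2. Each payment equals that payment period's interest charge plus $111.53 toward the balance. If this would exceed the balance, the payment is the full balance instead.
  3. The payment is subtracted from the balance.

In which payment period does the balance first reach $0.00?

# | Opening | Interest | Payment | End bal
1 | $503.23 | $5.03 | $116.56 | $391.70
2 | $391.70 | $3.92 | $115.45 | $280.17
3 | $280.17 | $2.80 | $114.33 | $168.64
4 | $168.64 | $1.69 | $113.22 | $57.11
5 | $57.11 | $0.57 | $57.68 | $0.00
Balance reaches $0.00 in payment period 5.

5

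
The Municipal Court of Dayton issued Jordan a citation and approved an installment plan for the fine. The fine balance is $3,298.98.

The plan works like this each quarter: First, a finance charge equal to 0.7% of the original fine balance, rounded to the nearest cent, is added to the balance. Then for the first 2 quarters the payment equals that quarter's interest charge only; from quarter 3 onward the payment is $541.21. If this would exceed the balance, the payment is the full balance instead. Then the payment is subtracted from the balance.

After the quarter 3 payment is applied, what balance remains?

$2,780.86

Quarter 1: opening $3,298.98; interest $23.09 → $3,322.07; payment $23.09; balance $3,298.98
Quarter 2: opening $3,298.98; interest $23.09 → $3,322.07; payment $23.09; balance $3,298.98
Quarter 3: opening $3,298.98; interest $23.09 → $3,322.07; payment $541.21; balance $2,780.86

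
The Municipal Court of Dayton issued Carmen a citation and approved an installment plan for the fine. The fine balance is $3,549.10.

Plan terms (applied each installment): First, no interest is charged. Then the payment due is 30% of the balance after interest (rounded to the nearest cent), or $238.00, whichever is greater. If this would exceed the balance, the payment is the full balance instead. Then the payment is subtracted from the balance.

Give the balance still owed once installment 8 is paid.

$0.00

Installment 1: opening $3,549.10; payment $1,064.73; balance $2,484.37
Installment 2: opening $2,484.37; payment $745.31; balance $1,739.06
Installment 3: opening $1,739.06; payment $521.72; balance $1,217.34
Installment 4: opening $1,217.34; payment $365.20; balance $852.14
Installment 5: opening $852.14; payment $255.64; balance $596.50
Installment 6: opening $596.50; payment $238.00; balance $358.50
Installment 7: opening $358.50; payment $238.00; balance $120.50
Installment 8: opening $120.50; payment $120.50; balance $0.00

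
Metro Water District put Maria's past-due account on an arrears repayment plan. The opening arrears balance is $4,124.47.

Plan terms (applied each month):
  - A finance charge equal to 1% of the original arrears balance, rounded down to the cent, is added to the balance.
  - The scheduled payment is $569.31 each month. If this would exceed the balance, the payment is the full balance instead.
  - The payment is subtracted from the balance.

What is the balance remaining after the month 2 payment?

$3,068.33

Month 1: opening $4,124.47; interest $41.24 → $4,165.71; payment $569.31; balance $3,596.40
Month 2: opening $3,596.40; interest $41.24 → $3,637.64; payment $569.31; balance $3,068.33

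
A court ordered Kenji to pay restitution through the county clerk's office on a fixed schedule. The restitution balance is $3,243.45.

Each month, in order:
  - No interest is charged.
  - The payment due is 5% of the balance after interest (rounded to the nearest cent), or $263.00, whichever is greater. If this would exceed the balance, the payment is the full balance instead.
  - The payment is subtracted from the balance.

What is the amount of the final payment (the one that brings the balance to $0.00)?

$87.45

# | Opening | Payment | End bal
1 | $3,243.45 | $263.00 | $2,980.45
2 | $2,980.45 | $263.00 | $2,717.45
3 | $2,717.45 | $263.00 | $2,454.45
4 | $2,454.45 | $263.00 | $2,191.45
5 | $2,191.45 | $263.00 | $1,928.45
6 | $1,928.45 | $263.00 | $1,665.45
7 | $1,665.45 | $263.00 | $1,402.45
8 | $1,402.45 | $263.00 | $1,139.45
9 | $1,139.45 | $263.00 | $876.45
10 | $876.45 | $263.00 | $613.45
11 | $613.45 | $263.00 | $350.45
12 | $350.45 | $263.00 | $87.45
13 | $87.45 | $87.45 | $0.00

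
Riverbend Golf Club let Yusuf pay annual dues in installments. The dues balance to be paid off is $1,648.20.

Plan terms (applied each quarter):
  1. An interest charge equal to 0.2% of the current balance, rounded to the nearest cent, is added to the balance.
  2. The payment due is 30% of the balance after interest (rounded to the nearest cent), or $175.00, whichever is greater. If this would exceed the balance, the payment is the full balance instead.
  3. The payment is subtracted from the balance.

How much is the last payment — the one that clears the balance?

$46.19

Quarter 1: opening $1,648.20; interest $3.30 → $1,651.50; payment $495.45; balance $1,156.05
Quarter 2: opening $1,156.05; interest $2.31 → $1,158.36; payment $347.51; balance $810.85
Quarter 3: opening $810.85; interest $1.62 → $812.47; payment $243.74; balance $568.73
Quarter 4: opening $568.73; interest $1.14 → $569.87; payment $175.00; balance $394.87
Quarter 5: opening $394.87; interest $0.79 → $395.66; payment $175.00; balance $220.66
Quarter 6: opening $220.66; interest $0.44 → $221.10; payment $175.00; balance $46.10
Quarter 7: opening $46.10; interest $0.09 → $46.19; payment $46.19; balance $0.00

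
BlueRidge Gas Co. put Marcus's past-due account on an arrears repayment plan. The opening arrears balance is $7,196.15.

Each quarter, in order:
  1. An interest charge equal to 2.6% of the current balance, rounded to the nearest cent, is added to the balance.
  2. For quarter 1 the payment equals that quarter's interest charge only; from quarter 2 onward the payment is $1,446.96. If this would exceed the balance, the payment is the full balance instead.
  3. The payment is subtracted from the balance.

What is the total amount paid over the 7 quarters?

$7,997.14

Quarter 1: opening $7,196.15; interest $187.10 → $7,383.25; payment $187.10; balance $7,196.15
Quarter 2: opening $7,196.15; interest $187.10 → $7,383.25; payment $1,446.96; balance $5,936.29
Quarter 3: opening $5,936.29; interest $154.34 → $6,090.63; payment $1,446.96; balance $4,643.67
Quarter 4: opening $4,643.67; interest $120.74 → $4,764.41; payment $1,446.96; balance $3,317.45
Quarter 5: opening $3,317.45; interest $86.25 → $3,403.70; payment $1,446.96; balance $1,956.74
Quarter 6: opening $1,956.74; interest $50.88 → $2,007.62; payment $1,446.96; balance $560.66
Quarter 7: opening $560.66; interest $14.58 → $575.24; payment $575.24; balance $0.00
Total paid: $7,997.14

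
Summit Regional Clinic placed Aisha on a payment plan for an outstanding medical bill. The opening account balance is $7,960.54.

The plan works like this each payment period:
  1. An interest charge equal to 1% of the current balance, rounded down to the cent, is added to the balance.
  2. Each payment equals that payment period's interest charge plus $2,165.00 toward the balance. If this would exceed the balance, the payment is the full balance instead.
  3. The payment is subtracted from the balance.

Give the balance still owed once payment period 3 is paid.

Payment period 1: $7,960.54 +$79.60 interest = $8,040.14; pay $2,244.60 → $5,795.54
Payment period 2: $5,795.54 +$57.95 interest = $5,853.49; pay $2,222.95 → $3,630.54
Payment period 3: $3,630.54 +$36.30 interest = $3,666.84; pay $2,201.30 → $1,465.54

$1,465.54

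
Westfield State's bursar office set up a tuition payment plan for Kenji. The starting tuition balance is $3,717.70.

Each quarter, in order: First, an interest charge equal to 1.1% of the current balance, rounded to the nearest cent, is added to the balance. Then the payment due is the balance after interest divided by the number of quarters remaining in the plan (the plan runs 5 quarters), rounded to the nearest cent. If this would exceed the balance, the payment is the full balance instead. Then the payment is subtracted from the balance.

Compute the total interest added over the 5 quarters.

$124.49

Quarter 1: $3,717.70 +$40.89 interest = $3,758.59; pay $751.72 → $3,006.87
Quarter 2: $3,006.87 +$33.08 interest = $3,039.95; pay $759.99 → $2,279.96
Quarter 3: $2,279.96 +$25.08 interest = $2,305.04; pay $768.35 → $1,536.69
Quarter 4: $1,536.69 +$16.90 interest = $1,553.59; pay $776.80 → $776.79
Quarter 5: $776.79 +$8.54 interest = $785.33; pay $785.33 → $0.00
Total interest: $40.89 + $33.08 + $25.08 + $16.90 + $8.54 = $124.49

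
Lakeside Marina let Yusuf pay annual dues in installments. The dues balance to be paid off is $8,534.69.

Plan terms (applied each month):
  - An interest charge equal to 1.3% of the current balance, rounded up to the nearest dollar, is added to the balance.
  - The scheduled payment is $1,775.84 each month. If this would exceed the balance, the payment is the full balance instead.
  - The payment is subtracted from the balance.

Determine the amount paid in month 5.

$1,769.33

Month 1: $8,534.69 +$111.00 interest = $8,645.69; pay $1,775.84 → $6,869.85
Month 2: $6,869.85 +$90.00 interest = $6,959.85; pay $1,775.84 → $5,184.01
Month 3: $5,184.01 +$68.00 interest = $5,252.01; pay $1,775.84 → $3,476.17
Month 4: $3,476.17 +$46.00 interest = $3,522.17; pay $1,775.84 → $1,746.33
Month 5: $1,746.33 +$23.00 interest = $1,769.33; pay $1,769.33 → $0.00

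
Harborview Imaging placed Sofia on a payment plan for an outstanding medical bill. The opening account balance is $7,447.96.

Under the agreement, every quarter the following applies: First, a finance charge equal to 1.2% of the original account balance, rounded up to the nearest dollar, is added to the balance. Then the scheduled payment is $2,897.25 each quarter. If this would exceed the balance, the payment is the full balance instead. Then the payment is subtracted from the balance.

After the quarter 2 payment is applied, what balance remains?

Quarter 1: $7,447.96 +$90.00 interest = $7,537.96; pay $2,897.25 → $4,640.71
Quarter 2: $4,640.71 +$90.00 interest = $4,730.71; pay $2,897.25 → $1,833.46

$1,833.46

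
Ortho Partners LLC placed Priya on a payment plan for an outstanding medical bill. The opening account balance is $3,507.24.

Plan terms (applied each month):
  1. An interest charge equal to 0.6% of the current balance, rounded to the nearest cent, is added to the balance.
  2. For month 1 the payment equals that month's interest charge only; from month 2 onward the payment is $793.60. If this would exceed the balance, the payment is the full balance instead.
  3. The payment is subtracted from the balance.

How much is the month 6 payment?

Month 1: opening $3,507.24; interest $21.04 → $3,528.28; payment $21.04; balance $3,507.24
Month 2: opening $3,507.24; interest $21.04 → $3,528.28; payment $793.60; balance $2,734.68
Month 3: opening $2,734.68; interest $16.41 → $2,751.09; payment $793.60; balance $1,957.49
Month 4: opening $1,957.49; interest $11.74 → $1,969.23; payment $793.60; balance $1,175.63
Month 5: opening $1,175.63; interest $7.05 → $1,182.68; payment $793.60; balance $389.08
Month 6: opening $389.08; interest $2.33 → $391.41; payment $391.41; balance $0.00

$391.41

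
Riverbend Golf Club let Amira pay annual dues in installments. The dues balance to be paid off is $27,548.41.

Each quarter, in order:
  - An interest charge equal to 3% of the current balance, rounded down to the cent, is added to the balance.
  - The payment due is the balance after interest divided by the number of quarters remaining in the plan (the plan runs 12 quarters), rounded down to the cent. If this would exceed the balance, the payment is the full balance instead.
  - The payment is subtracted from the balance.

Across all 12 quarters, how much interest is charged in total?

Quarter 1: opening $27,548.41; interest $826.45 → $28,374.86; payment $2,364.57; balance $26,010.29
Quarter 2: opening $26,010.29; interest $780.30 → $26,790.59; payment $2,435.50; balance $24,355.09
Quarter 3: opening $24,355.09; interest $730.65 → $25,085.74; payment $2,508.57; balance $22,577.17
Quarter 4: opening $22,577.17; interest $677.31 → $23,254.48; payment $2,583.83; balance $20,670.65
Quarter 5: opening $20,670.65; interest $620.11 → $21,290.76; payment $2,661.34; balance $18,629.42
Quarter 6: opening $18,629.42; interest $558.88 → $19,188.30; payment $2,741.18; balance $16,447.12
Quarter 7: opening $16,447.12; interest $493.41 → $16,940.53; payment $2,823.42; balance $14,117.11
Quarter 8: opening $14,117.11; interest $423.51 → $14,540.62; payment $2,908.12; balance $11,632.50
Quarter 9: opening $11,632.50; interest $348.97 → $11,981.47; payment $2,995.36; balance $8,986.11
Quarter 10: opening $8,986.11; interest $269.58 → $9,255.69; payment $3,085.23; balance $6,170.46
Quarter 11: opening $6,170.46; interest $185.11 → $6,355.57; payment $3,177.78; balance $3,177.79
Quarter 12: opening $3,177.79; interest $95.33 → $3,273.12; payment $3,273.12; balance $0.00
Total interest: $826.45 + $780.30 + $730.65 + $677.31 + $620.11 + $558.88 + $493.41 + $423.51 + $348.97 + $269.58 + $185.11 + $95.33 = $6,009.61

$6,009.61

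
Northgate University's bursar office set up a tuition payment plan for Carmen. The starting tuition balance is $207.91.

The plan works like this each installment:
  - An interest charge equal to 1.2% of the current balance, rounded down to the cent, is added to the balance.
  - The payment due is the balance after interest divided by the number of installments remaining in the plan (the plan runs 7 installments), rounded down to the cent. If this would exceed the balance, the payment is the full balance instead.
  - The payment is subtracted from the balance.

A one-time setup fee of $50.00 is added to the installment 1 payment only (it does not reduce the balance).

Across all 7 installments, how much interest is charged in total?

Installment 1: opening $207.91; interest $2.49 → $210.40; payment $30.05 (+ $50.00 fee); balance $180.35
Installment 2: opening $180.35; interest $2.16 → $182.51; payment $30.41; balance $152.10
Installment 3: opening $152.10; interest $1.82 → $153.92; payment $30.78; balance $123.14
Installment 4: opening $123.14; interest $1.47 → $124.61; payment $31.15; balance $93.46
Installment 5: opening $93.46; interest $1.12 → $94.58; payment $31.52; balance $63.06
Installment 6: opening $63.06; interest $0.75 → $63.81; payment $31.90; balance $31.91
Installment 7: opening $31.91; interest $0.38 → $32.29; payment $32.29; balance $0.00
Total interest: $2.49 + $2.16 + $1.82 + $1.47 + $1.12 + $0.75 + $0.38 = $10.19

$10.19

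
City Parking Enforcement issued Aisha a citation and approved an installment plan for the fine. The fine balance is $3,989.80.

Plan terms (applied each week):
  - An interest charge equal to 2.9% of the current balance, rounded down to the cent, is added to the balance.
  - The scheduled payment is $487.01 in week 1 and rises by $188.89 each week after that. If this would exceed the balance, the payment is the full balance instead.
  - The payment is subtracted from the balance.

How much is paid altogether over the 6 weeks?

Week 1: opening $3,989.80; interest $115.70 → $4,105.50; payment $487.01; balance $3,618.49
Week 2: opening $3,618.49; interest $104.93 → $3,723.42; payment $675.90; balance $3,047.52
Week 3: opening $3,047.52; interest $88.37 → $3,135.89; payment $864.79; balance $2,271.10
Week 4: opening $2,271.10; interest $65.86 → $2,336.96; payment $1,053.68; balance $1,283.28
Week 5: opening $1,283.28; interest $37.21 → $1,320.49; payment $1,242.57; balance $77.92
Week 6: opening $77.92; interest $2.25 → $80.17; payment $80.17; balance $0.00
Total paid: $4,404.12

$4,404.12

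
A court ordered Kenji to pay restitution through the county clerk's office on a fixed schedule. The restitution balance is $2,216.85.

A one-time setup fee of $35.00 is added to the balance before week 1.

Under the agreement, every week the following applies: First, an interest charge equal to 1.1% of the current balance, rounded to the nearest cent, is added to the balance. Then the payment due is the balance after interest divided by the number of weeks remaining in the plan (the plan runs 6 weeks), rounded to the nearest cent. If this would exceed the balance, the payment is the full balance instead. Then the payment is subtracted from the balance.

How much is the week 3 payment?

$387.83

Week 1: opening $2,251.85; interest $24.77 → $2,276.62; payment $379.44; balance $1,897.18
Week 2: opening $1,897.18; interest $20.87 → $1,918.05; payment $383.61; balance $1,534.44
Week 3: opening $1,534.44; interest $16.88 → $1,551.32; payment $387.83; balance $1,163.49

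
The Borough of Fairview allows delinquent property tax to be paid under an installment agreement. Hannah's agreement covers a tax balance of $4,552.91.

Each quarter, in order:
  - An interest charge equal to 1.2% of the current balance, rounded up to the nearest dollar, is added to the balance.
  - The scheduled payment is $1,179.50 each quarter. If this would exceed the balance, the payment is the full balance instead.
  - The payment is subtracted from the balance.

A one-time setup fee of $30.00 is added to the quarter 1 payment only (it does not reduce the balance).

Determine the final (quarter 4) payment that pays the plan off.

$1,153.41

Quarter 1: $4,552.91 +$55.00 interest = $4,607.91; pay $1,179.50 (+ $30.00 fee) → $3,428.41
Quarter 2: $3,428.41 +$42.00 interest = $3,470.41; pay $1,179.50 → $2,290.91
Quarter 3: $2,290.91 +$28.00 interest = $2,318.91; pay $1,179.50 → $1,139.41
Quarter 4: $1,139.41 +$14.00 interest = $1,153.41; pay $1,153.41 → $0.00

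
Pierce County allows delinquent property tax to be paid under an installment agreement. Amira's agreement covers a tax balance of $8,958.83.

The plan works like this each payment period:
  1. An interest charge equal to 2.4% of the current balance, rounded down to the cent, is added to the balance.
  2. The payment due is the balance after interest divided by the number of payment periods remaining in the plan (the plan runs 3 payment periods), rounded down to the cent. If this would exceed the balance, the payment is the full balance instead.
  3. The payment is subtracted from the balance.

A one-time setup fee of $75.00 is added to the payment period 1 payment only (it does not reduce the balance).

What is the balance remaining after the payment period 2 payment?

$3,131.34

Payment period 1: opening $8,958.83; interest $215.01 → $9,173.84; payment $3,057.94 (+ $75.00 fee); balance $6,115.90
Payment period 2: opening $6,115.90; interest $146.78 → $6,262.68; payment $3,131.34; balance $3,131.34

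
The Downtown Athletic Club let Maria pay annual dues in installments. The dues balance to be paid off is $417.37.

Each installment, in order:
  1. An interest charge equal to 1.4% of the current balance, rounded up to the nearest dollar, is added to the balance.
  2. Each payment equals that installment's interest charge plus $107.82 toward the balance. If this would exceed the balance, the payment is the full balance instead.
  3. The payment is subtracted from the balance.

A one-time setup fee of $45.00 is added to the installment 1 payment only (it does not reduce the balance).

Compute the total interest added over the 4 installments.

$16.00

Installment 1: opening $417.37; interest $6.00 → $423.37; payment $113.82 (+ $45.00 fee); balance $309.55
Installment 2: opening $309.55; interest $5.00 → $314.55; payment $112.82; balance $201.73
Installment 3: opening $201.73; interest $3.00 → $204.73; payment $110.82; balance $93.91
Installment 4: opening $93.91; interest $2.00 → $95.91; payment $95.91; balance $0.00
Total interest: $6.00 + $5.00 + $3.00 + $2.00 = $16.00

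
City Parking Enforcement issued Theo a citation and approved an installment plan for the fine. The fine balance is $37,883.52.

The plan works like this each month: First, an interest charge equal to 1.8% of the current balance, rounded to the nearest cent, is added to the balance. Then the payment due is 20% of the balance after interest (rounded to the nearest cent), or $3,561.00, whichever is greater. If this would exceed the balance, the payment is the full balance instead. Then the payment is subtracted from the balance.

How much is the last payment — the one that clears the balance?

$3,323.04

Month 1: opening $37,883.52; interest $681.90 → $38,565.42; payment $7,713.08; balance $30,852.34
Month 2: opening $30,852.34; interest $555.34 → $31,407.68; payment $6,281.54; balance $25,126.14
Month 3: opening $25,126.14; interest $452.27 → $25,578.41; payment $5,115.68; balance $20,462.73
Month 4: opening $20,462.73; interest $368.33 → $20,831.06; payment $4,166.21; balance $16,664.85
Month 5: opening $16,664.85; interest $299.97 → $16,964.82; payment $3,561.00; balance $13,403.82
Month 6: opening $13,403.82; interest $241.27 → $13,645.09; payment $3,561.00; balance $10,084.09
Month 7: opening $10,084.09; interest $181.51 → $10,265.60; payment $3,561.00; balance $6,704.60
Month 8: opening $6,704.60; interest $120.68 → $6,825.28; payment $3,561.00; balance $3,264.28
Month 9: opening $3,264.28; interest $58.76 → $3,323.04; payment $3,323.04; balance $0.00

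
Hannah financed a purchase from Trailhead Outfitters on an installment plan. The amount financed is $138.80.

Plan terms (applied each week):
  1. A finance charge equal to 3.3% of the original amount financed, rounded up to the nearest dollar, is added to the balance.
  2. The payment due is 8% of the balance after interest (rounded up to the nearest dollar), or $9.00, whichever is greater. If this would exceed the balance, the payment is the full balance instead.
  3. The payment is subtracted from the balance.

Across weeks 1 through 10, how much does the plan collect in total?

$100.00

Week 1: opening $138.80; interest $5.00 → $143.80; payment $12.00; balance $131.80
Week 2: opening $131.80; interest $5.00 → $136.80; payment $11.00; balance $125.80
Week 3: opening $125.80; interest $5.00 → $130.80; payment $11.00; balance $119.80
Week 4: opening $119.80; interest $5.00 → $124.80; payment $10.00; balance $114.80
Week 5: opening $114.80; interest $5.00 → $119.80; payment $10.00; balance $109.80
Week 6: opening $109.80; interest $5.00 → $114.80; payment $10.00; balance $104.80
Week 7: opening $104.80; interest $5.00 → $109.80; payment $9.00; balance $100.80
Week 8: opening $100.80; interest $5.00 → $105.80; payment $9.00; balance $96.80
Week 9: opening $96.80; interest $5.00 → $101.80; payment $9.00; balance $92.80
Week 10: opening $92.80; interest $5.00 → $97.80; payment $9.00; balance $88.80
Total paid: $100.00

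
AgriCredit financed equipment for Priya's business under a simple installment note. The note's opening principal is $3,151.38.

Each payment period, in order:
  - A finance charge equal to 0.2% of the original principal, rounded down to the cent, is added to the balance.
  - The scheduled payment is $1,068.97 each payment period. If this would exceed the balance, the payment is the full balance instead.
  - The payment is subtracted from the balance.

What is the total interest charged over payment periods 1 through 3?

Payment period 1: opening $3,151.38; interest $6.30 → $3,157.68; payment $1,068.97; balance $2,088.71
Payment period 2: opening $2,088.71; interest $6.30 → $2,095.01; payment $1,068.97; balance $1,026.04
Payment period 3: opening $1,026.04; interest $6.30 → $1,032.34; payment $1,032.34; balance $0.00
Total interest: $6.30 + $6.30 + $6.30 = $18.90

$18.90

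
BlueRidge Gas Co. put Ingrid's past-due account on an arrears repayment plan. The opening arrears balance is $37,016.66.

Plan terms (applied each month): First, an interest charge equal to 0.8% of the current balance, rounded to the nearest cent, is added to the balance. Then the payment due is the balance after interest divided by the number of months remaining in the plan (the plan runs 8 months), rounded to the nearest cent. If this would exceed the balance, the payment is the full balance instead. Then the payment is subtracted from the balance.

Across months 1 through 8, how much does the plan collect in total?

# | Opening | Interest | Payment | End bal
1 | $37,016.66 | $296.13 | $4,664.10 | $32,648.69
2 | $32,648.69 | $261.19 | $4,701.41 | $28,208.47
3 | $28,208.47 | $225.67 | $4,739.02 | $23,695.12
4 | $23,695.12 | $189.56 | $4,776.94 | $19,107.74
5 | $19,107.74 | $152.86 | $4,815.15 | $14,445.45
6 | $14,445.45 | $115.56 | $4,853.67 | $9,707.34
7 | $9,707.34 | $77.66 | $4,892.50 | $4,892.50
8 | $4,892.50 | $39.14 | $4,931.64 | $0.00
Total paid: $38,374.43

$38,374.43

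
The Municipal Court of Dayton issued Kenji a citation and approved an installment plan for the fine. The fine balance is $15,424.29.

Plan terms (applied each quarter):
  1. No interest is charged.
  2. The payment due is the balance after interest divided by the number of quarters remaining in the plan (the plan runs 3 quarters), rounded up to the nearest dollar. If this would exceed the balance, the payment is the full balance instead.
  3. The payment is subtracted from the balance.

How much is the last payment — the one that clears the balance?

Quarter 1: $15,424.29 − $5,142.00 → $10,282.29
Quarter 2: $10,282.29 − $5,142.00 → $5,140.29
Quarter 3: $5,140.29 − $5,140.29 → $0.00

$5,140.29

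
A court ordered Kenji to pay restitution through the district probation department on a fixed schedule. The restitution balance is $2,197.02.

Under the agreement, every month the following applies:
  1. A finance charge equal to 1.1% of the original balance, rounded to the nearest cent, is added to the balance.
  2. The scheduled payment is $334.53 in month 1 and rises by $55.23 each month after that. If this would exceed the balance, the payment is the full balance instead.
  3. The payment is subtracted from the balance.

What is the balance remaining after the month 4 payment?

$624.20

Month 1: opening $2,197.02; interest $24.17 → $2,221.19; payment $334.53; balance $1,886.66
Month 2: opening $1,886.66; interest $24.17 → $1,910.83; payment $389.76; balance $1,521.07
Month 3: opening $1,521.07; interest $24.17 → $1,545.24; payment $444.99; balance $1,100.25
Month 4: opening $1,100.25; interest $24.17 → $1,124.42; payment $500.22; balance $624.20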